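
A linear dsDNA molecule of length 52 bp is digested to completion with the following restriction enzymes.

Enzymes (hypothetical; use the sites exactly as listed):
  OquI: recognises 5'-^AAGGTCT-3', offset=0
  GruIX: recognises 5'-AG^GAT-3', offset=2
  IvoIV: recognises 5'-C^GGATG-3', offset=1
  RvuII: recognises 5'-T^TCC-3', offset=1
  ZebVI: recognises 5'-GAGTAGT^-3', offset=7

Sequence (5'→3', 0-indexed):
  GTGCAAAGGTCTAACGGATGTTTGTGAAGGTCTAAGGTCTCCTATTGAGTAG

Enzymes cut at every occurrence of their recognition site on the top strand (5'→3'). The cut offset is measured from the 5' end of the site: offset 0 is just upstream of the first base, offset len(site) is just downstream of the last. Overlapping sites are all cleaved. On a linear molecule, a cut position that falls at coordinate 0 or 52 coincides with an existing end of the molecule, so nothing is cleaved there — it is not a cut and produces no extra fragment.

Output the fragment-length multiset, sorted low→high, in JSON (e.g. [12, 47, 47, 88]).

[5,7,10,11,19]

Scan for sites:
  OquI (AAGGTCT, off=0): starts [5, 26, 33] → cuts [5, 26, 33]
  GruIX (AGGAT, off=2): no sites
  IvoIV (CGGATG, off=1): starts [14] → cuts [15]
  RvuII (TTCC, off=1): no sites
  ZebVI (GAGTAGT, off=7): no sites

All cut coordinates (distinct, sorted): [5, 15, 26, 33]

Fragment lengths:
  [0,5): 5 bp
  [5,15): 10 bp
  [15,26): 11 bp
  [26,33): 7 bp
  [33,52): 19 bp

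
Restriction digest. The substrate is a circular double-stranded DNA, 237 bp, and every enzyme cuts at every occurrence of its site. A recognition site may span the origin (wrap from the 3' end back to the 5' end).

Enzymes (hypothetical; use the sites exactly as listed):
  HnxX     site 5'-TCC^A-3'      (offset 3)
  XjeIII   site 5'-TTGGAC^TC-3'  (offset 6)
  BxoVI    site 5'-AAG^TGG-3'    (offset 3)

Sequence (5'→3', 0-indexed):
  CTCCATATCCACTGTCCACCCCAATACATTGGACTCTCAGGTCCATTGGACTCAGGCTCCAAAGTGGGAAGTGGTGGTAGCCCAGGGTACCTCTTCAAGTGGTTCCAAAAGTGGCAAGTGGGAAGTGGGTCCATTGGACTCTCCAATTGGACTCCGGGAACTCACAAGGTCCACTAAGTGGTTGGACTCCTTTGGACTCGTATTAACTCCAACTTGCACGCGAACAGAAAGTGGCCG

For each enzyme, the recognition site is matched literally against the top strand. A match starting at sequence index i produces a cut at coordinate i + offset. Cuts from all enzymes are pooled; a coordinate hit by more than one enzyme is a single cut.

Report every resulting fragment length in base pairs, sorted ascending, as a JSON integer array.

[4,5,5,6,6,7,7,7,7,7,7,7,7,8,9,9,10,10,10,13,17,20,21,28]

Site scan:
  HnxX TCCA/3: at [1, 7, 14, 41, 57, 103, 129, 141, 169, 207] ⇒ [4, 10, 17, 44, 60, 106, 132, 144, 172, 210]
  XjeIII TTGGACTC/6: at [28, 45, 133, 146, 181, 191] ⇒ [34, 51, 139, 152, 187, 197]
  BxoVI AAGTGG/3: at [61, 68, 96, 108, 115, 122, 175, 228] ⇒ [64, 71, 99, 111, 118, 125, 178, 231]

All cut coordinates (distinct, sorted): [4, 10, 17, 34, 44, 51, 60, 64, 71, 99, 106, 111, 118, 125, 132, 139, 144, 152, 172, 178, 187, 197, 210, 231]

Fragments:
  4→10: 6 bp
  10→17: 7 bp
  17→34: 17 bp
  34→44: 10 bp
  44→51: 7 bp
  51→60: 9 bp
  60→64: 4 bp
  64→71: 7 bp
  71→99: 28 bp
  99→106: 7 bp
  106→111: 5 bp
  111→118: 7 bp
  118→125: 7 bp
  125→132: 7 bp
  132→139: 7 bp
  139→144: 5 bp
  144→152: 8 bp
  152→172: 20 bp
  172→178: 6 bp
  178→187: 9 bp
  187→197: 10 bp
  197→210: 13 bp
  210→231: 21 bp
  231→4 (wrap): 237-231+4 = 10 bp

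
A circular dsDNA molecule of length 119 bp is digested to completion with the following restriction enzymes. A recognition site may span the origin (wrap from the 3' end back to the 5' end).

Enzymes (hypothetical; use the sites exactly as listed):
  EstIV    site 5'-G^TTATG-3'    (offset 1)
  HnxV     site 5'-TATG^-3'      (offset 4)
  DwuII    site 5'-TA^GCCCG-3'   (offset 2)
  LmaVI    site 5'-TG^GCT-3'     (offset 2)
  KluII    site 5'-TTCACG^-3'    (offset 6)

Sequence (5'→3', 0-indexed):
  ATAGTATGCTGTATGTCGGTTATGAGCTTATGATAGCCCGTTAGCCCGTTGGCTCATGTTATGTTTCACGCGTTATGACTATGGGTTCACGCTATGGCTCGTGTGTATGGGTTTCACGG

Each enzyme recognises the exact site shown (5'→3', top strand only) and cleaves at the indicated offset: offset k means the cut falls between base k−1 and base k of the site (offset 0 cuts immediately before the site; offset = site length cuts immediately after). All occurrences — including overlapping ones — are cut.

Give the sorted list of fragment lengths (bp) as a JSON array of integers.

Scan for sites:
  EstIV (GTTATG, off=1): starts [18, 57, 71] → cuts [19, 58, 72]
  HnxV (TATG, off=4): starts [4, 11, 20, 28, 59, 73, 79, 92, 105] → cuts [8, 15, 24, 32, 63, 77, 83, 96, 109]
  DwuII (TAGCCCG, off=2): starts [33, 41] → cuts [35, 43]
  LmaVI (TGGCT, off=2): starts [49, 94] → cuts [51, 96]
  KluII (TTCACG, off=6): starts [64, 85, 112] → cuts [70, 91, 118]

All cut coordinates (distinct, sorted): [8, 15, 19, 24, 32, 35, 43, 51, 58, 63, 70, 72, 77, 83, 91, 96, 109, 118]

Fragment lengths:
  8→15: 7 bp
  15→19: 4 bp
  19→24: 5 bp
  24→32: 8 bp
  32→35: 3 bp
  35→43: 8 bp
  43→51: 8 bp
  51→58: 7 bp
  58→63: 5 bp
  63→70: 7 bp
  70→72: 2 bp
  72→77: 5 bp
  77→83: 6 bp
  83→91: 8 bp
  91→96: 5 bp
  96→109: 13 bp
  109→118: 9 bp
  118→8 (wrap): 119-118+8 = 9 bp

[2,3,4,5,5,5,5,6,7,7,7,8,8,8,8,9,9,13]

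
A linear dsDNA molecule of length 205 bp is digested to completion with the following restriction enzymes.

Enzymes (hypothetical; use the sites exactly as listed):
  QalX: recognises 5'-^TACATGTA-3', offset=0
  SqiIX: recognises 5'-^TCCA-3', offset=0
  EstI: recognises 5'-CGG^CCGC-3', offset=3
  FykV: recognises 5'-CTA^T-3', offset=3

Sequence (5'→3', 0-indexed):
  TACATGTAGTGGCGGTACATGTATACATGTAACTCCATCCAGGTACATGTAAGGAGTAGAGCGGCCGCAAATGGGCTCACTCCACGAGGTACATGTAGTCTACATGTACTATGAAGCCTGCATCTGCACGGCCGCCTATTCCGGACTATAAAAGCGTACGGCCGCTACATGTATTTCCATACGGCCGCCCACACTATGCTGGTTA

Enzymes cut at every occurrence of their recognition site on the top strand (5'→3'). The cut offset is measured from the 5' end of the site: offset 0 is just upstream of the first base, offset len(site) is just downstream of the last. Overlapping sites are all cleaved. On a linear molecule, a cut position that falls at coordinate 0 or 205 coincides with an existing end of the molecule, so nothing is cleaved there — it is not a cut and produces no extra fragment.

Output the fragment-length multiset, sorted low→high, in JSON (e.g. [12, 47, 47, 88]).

Scan for sites:
  QalX TACATGTA/0: at [0, 15, 23, 43, 89, 100, 165] ⇒ [15, 23, 43, 89, 100, 165] (position 0 is a terminus of the linear molecule — no cut)
  SqiIX TCCA/0: at [33, 37, 80, 175] ⇒ [33, 37, 80, 175]
  EstI CGGCCGC/3: at [61, 128, 158, 181] ⇒ [64, 131, 161, 184]
  FykV CTAT/3: at [108, 135, 145, 193] ⇒ [111, 138, 148, 196]

All cut coordinates (distinct, sorted): [15, 23, 33, 37, 43, 64, 80, 89, 100, 111, 131, 138, 148, 161, 165, 175, 184, 196]

Fragments:
  [0,15): 15 bp
  [15,23): 8 bp
  [23,33): 10 bp
  [33,37): 4 bp
  [37,43): 6 bp
  [43,64): 21 bp
  [64,80): 16 bp
  [80,89): 9 bp
  [89,100): 11 bp
  [100,111): 11 bp
  [111,131): 20 bp
  [131,138): 7 bp
  [138,148): 10 bp
  [148,161): 13 bp
  [161,165): 4 bp
  [165,175): 10 bp
  [175,184): 9 bp
  [184,196): 12 bp
  [196,205): 9 bp

[4,4,6,7,8,9,9,9,10,10,10,11,11,12,13,15,16,20,21]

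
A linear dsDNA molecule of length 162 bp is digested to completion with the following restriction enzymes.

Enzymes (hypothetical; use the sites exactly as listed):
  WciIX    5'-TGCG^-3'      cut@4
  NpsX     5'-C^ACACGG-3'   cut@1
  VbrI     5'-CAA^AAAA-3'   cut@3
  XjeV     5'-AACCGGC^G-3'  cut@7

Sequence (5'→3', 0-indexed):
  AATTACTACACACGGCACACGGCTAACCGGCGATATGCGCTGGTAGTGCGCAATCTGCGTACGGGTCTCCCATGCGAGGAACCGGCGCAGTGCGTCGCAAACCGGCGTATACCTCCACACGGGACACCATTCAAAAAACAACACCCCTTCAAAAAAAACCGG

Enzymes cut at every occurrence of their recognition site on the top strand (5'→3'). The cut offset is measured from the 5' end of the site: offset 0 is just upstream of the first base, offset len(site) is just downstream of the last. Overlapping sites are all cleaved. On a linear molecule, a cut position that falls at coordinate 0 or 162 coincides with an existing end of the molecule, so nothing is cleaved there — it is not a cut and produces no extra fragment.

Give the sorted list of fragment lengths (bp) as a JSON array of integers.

Scan for sites:
  WciIX TGCG/4: at [35, 46, 55, 72, 90] ⇒ [39, 50, 59, 76, 94]
  NpsX CACACGG/1: at [8, 15, 115] ⇒ [9, 16, 116]
  VbrI CAAAAAA/3: at [131, 149] ⇒ [134, 152]
  XjeV AACCGGCG/7: at [24, 79, 99] ⇒ [31, 86, 106]

Pooled cuts: [9, 16, 31, 39, 50, 59, 76, 86, 94, 106, 116, 134, 152]

Fragments:
  [0,9): 9 bp
  [9,16): 7 bp
  [16,31): 15 bp
  [31,39): 8 bp
  [39,50): 11 bp
  [50,59): 9 bp
  [59,76): 17 bp
  [76,86): 10 bp
  [86,94): 8 bp
  [94,106): 12 bp
  [106,116): 10 bp
  [116,134): 18 bp
  [134,152): 18 bp
  [152,162): 10 bp

[7,8,8,9,9,10,10,10,11,12,15,17,18,18]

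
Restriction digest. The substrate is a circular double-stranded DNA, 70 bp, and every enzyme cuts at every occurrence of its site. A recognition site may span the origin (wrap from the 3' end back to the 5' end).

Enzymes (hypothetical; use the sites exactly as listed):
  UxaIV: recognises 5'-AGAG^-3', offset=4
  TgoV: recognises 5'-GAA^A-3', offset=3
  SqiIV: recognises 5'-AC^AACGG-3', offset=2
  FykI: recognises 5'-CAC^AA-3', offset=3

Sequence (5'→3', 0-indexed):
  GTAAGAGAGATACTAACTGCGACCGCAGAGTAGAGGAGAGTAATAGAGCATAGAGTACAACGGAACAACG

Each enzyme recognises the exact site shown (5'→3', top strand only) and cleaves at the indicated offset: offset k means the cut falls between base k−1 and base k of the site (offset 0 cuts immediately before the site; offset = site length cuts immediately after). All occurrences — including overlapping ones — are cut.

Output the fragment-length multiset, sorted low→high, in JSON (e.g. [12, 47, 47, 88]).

Per-enzyme occurrences:
  UxaIV AGAG/4: at [3, 5, 26, 31, 36, 44, 51] ⇒ [7, 9, 30, 35, 40, 48, 55]
  TgoV (GAAA, off=3): no sites
  SqiIV ACAACGG/2: at [56, 64] ⇒ [58, 66]
  FykI (CACAA, off=3): no sites

All cut coordinates (distinct, sorted): [7, 9, 30, 35, 40, 48, 55, 58, 66]

Fragment lengths:
  7→9: 2 bp
  9→30: 21 bp
  30→35: 5 bp
  35→40: 5 bp
  40→48: 8 bp
  48→55: 7 bp
  55→58: 3 bp
  58→66: 8 bp
  66→7 (wrap): 70-66+7 = 11 bp

[2,3,5,5,7,8,8,11,21]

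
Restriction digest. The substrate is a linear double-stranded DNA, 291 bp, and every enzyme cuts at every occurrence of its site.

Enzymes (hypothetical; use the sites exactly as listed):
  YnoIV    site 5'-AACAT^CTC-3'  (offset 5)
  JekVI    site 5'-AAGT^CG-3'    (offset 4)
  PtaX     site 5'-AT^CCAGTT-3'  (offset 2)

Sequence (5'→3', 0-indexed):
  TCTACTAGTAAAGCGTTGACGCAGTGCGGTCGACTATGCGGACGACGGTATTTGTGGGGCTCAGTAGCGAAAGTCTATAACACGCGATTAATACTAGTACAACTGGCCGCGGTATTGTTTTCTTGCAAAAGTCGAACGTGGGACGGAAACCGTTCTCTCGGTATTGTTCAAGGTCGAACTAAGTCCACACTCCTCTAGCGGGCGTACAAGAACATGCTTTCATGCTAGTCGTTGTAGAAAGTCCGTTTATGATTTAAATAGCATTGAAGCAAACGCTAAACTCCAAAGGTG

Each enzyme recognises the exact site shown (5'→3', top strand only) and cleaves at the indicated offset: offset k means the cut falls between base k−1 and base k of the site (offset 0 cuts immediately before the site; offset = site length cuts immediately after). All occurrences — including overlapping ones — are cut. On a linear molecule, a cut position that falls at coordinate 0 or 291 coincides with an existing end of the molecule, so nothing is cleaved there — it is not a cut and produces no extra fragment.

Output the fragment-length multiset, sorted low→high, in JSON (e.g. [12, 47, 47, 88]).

[132,159]

Scan for sites:
  YnoIV (AACATCTC, off=5): no sites
  JekVI (AAGTCG, off=4): starts [128] → cuts [132]
  PtaX (ATCCAGTT, off=2): no sites

All cut coordinates (distinct, sorted): [132]

Fragments:
  [0,132): 132 bp
  [132,291): 159 bp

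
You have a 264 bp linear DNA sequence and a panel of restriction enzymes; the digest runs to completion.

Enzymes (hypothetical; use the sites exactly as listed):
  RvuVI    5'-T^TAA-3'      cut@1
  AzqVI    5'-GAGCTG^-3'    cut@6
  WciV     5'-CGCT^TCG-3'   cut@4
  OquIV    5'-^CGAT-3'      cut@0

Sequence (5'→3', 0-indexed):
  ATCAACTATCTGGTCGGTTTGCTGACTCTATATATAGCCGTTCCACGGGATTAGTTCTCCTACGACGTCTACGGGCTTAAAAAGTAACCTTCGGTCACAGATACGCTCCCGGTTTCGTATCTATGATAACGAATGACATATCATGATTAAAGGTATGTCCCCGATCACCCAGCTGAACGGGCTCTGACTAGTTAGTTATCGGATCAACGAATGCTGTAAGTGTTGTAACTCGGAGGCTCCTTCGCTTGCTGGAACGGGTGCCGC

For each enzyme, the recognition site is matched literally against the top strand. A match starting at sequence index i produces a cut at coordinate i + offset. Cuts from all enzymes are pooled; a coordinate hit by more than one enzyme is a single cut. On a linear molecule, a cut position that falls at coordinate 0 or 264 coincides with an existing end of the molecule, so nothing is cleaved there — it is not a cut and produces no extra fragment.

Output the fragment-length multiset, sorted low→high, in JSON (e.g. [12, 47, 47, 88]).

[14,70,77,103]

Per-enzyme occurrences:
  RvuVI (TTAA, off=1): starts [76, 146] → cuts [77, 147]
  AzqVI (GAGCTG, off=6): no sites
  WciV (CGCTTCG, off=4): no sites
  OquIV (CGAT, off=0): starts [161] → cuts [161]

Pooled cuts: [77, 147, 161]

Fragments:
  [0,77): 77 bp
  [77,147): 70 bp
  [147,161): 14 bp
  [161,264): 103 bp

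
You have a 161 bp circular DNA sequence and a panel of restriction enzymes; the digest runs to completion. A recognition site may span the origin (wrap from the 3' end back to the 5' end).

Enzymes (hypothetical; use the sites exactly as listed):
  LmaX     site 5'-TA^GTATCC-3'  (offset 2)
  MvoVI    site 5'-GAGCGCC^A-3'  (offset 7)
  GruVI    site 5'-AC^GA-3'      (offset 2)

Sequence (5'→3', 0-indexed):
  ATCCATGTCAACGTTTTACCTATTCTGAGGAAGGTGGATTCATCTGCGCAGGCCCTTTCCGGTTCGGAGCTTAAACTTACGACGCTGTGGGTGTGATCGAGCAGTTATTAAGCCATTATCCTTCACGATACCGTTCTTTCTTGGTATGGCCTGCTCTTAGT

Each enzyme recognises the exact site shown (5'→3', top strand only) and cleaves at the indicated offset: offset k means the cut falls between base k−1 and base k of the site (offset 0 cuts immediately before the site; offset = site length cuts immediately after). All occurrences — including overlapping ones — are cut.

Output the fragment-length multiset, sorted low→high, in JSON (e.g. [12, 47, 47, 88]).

Per-enzyme occurrences:
  LmaX (TAGTATCC, off=2): starts [157] → cuts [159]
  MvoVI (GAGCGCCA, off=7): no sites
  GruVI (ACGA, off=2): starts [78, 124] → cuts [80, 126]

All cut coordinates (distinct, sorted): [80, 126, 159]

Fragment lengths:
  80→126: 46 bp
  126→159: 33 bp
  159→80 (wrap): 161-159+80 = 82 bp

[33,46,82]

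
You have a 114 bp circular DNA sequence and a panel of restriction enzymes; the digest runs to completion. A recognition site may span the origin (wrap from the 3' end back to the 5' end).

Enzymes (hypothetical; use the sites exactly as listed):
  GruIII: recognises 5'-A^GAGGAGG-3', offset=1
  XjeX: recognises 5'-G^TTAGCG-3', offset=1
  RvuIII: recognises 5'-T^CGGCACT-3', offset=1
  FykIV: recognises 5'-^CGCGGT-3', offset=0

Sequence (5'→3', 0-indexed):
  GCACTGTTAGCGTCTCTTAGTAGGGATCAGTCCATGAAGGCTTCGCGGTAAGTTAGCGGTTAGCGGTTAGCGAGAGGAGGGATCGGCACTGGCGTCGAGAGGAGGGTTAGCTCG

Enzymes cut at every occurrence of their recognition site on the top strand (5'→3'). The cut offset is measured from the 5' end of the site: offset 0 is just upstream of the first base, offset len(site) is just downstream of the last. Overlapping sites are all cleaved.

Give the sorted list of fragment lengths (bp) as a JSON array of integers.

[7,7,7,8,9,10,14,15,37]

Site scan:
  GruIII (AGAGGAGG, off=1): starts [72, 97] → cuts [73, 98]
  XjeX (GTTAGCG, off=1): starts [5, 51, 58, 65] → cuts [6, 52, 59, 66]
  RvuIII (TCGGCACT, off=1): starts [82, 111] → cuts [83, 112]
  FykIV (CGCGGT, off=0): starts [43] → cuts [43]

All cut coordinates (distinct, sorted): [6, 43, 52, 59, 66, 73, 83, 98, 112]

Fragment lengths:
  6→43: 37 bp
  43→52: 9 bp
  52→59: 7 bp
  59→66: 7 bp
  66→73: 7 bp
  73→83: 10 bp
  83→98: 15 bp
  98→112: 14 bp
  112→6 (wrap): 114-112+6 = 8 bp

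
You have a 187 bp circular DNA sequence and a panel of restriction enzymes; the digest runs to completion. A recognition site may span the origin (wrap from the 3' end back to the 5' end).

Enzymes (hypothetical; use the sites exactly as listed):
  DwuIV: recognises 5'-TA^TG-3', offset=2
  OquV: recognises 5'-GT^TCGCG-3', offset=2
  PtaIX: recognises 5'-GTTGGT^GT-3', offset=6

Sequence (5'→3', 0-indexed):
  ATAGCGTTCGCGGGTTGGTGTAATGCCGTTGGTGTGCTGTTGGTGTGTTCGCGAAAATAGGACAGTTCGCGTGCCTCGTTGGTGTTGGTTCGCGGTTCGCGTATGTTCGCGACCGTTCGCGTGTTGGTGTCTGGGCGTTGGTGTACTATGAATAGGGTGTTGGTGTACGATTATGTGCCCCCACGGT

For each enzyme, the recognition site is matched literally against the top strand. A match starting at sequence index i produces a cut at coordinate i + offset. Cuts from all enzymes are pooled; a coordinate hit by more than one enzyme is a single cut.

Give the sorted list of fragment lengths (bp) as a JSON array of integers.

[3,4,6,6,7,7,9,10,11,12,12,14,14,16,17,18,21]

Per-enzyme occurrences:
  DwuIV (TATG, off=2): starts [101, 146, 171] → cuts [103, 148, 173]
  OquV (GTTCGCG, off=2): starts [5, 46, 64, 87, 94, 104, 114] → cuts [7, 48, 66, 89, 96, 106, 116]
  PtaIX (GTTGGTGT, off=6): starts [13, 27, 38, 77, 122, 136, 158] → cuts [19, 33, 44, 83, 128, 142, 164]

Pooled cuts: [7, 19, 33, 44, 48, 66, 83, 89, 96, 103, 106, 116, 128, 142, 148, 164, 173]

Fragments:
  7→19: 12 bp
  19→33: 14 bp
  33→44: 11 bp
  44→48: 4 bp
  48→66: 18 bp
  66→83: 17 bp
  83→89: 6 bp
  89→96: 7 bp
  96→103: 7 bp
  103→106: 3 bp
  106→116: 10 bp
  116→128: 12 bp
  128→142: 14 bp
  142→148: 6 bp
  148→164: 16 bp
  164→173: 9 bp
  173→7 (wrap): 187-173+7 = 21 bp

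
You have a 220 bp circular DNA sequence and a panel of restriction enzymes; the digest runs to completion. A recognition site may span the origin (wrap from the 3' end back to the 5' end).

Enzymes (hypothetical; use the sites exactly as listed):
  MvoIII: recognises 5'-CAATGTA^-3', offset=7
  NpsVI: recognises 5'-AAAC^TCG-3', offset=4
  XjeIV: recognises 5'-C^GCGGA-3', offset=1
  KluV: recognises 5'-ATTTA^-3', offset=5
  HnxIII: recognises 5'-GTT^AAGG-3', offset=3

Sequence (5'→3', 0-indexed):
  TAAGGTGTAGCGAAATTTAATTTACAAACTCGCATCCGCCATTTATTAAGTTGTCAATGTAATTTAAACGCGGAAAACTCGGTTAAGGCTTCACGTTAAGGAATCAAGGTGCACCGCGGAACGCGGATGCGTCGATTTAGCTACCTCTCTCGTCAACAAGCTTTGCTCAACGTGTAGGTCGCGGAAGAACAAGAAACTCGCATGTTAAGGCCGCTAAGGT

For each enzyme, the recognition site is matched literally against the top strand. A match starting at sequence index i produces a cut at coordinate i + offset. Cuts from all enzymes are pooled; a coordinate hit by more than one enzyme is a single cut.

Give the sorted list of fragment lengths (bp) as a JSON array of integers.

[3,5,5,5,6,7,9,9,13,15,16,16,17,17,18,18,41]

Per-enzyme occurrences:
  MvoIII CAATGTA/7: at [54] ⇒ [61]
  NpsVI AAACTCG/4: at [25, 74, 193] ⇒ [29, 78, 197]
  XjeIV CGCGGA/1: at [68, 114, 121, 179] ⇒ [69, 115, 122, 180]
  KluV ATTTA/5: at [14, 19, 40, 61, 134] ⇒ [19, 24, 45, 66, 139]
  HnxIII GTTAAGG/3: at [81, 94, 203, 218] ⇒ [1, 84, 97, 206]

All cut coordinates (distinct, sorted): [1, 19, 24, 29, 45, 61, 66, 69, 78, 84, 97, 115, 122, 139, 180, 197, 206]

Fragments:
  1→19: 18 bp
  19→24: 5 bp
  24→29: 5 bp
  29→45: 16 bp
  45→61: 16 bp
  61→66: 5 bp
  66→69: 3 bp
  69→78: 9 bp
  78→84: 6 bp
  84→97: 13 bp
  97→115: 18 bp
  115→122: 7 bp
  122→139: 17 bp
  139→180: 41 bp
  180→197: 17 bp
  197→206: 9 bp
  206→1 (wrap): 220-206+1 = 15 bp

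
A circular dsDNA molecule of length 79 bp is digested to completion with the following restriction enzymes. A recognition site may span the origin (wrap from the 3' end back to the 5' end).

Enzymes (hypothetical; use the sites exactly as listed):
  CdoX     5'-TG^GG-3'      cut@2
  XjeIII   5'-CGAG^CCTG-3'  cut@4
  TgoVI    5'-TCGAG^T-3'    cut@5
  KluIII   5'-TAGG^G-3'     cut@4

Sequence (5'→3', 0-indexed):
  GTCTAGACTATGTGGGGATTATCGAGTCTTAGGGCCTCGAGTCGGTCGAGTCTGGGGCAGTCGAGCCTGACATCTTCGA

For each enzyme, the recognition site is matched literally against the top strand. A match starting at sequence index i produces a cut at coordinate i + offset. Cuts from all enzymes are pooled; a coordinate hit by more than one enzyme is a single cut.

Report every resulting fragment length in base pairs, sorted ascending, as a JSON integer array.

[4,7,8,9,11,12,13,15]

Site scan:
  CdoX TGGG/2: at [12, 52] ⇒ [14, 54]
  XjeIII CGAGCCTG/4: at [61] ⇒ [65]
  TgoVI TCGAGT/5: at [21, 36, 45, 75] ⇒ [1, 26, 41, 50]
  KluIII TAGGG/4: at [29] ⇒ [33]

Pooled cuts: [1, 14, 26, 33, 41, 50, 54, 65]

Fragment lengths:
  1→14: 13 bp
  14→26: 12 bp
  26→33: 7 bp
  33→41: 8 bp
  41→50: 9 bp
  50→54: 4 bp
  54→65: 11 bp
  65→1 (wrap): 79-65+1 = 15 bp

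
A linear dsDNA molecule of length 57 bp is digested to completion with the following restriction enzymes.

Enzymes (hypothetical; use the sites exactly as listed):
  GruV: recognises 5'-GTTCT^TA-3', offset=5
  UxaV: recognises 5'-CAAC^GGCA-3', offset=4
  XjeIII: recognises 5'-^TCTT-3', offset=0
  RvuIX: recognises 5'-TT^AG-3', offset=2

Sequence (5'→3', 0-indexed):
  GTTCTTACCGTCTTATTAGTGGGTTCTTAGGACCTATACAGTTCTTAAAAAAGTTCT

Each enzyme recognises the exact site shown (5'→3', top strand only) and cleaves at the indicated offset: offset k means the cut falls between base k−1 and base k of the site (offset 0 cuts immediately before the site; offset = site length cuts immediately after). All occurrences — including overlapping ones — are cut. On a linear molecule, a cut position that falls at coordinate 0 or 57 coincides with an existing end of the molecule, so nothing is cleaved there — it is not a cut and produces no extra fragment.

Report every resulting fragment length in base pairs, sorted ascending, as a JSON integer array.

Scan for sites:
  GruV (GTTCTTA, off=5): starts [0, 22, 40] → cuts [5, 27, 45]
  UxaV (CAACGGCA, off=4): no sites
  XjeIII (TCTT, off=0): starts [2, 10, 24, 42] → cuts [2, 10, 24, 42]
  RvuIX (TTAG, off=2): starts [15, 26] → cuts [17, 28]

All cut coordinates (distinct, sorted): [2, 5, 10, 17, 24, 27, 28, 42, 45]

Fragment lengths:
  [0,2): 2 bp
  [2,5): 3 bp
  [5,10): 5 bp
  [10,17): 7 bp
  [17,24): 7 bp
  [24,27): 3 bp
  [27,28): 1 bp
  [28,42): 14 bp
  [42,45): 3 bp
  [45,57): 12 bp

[1,2,3,3,3,5,7,7,12,14]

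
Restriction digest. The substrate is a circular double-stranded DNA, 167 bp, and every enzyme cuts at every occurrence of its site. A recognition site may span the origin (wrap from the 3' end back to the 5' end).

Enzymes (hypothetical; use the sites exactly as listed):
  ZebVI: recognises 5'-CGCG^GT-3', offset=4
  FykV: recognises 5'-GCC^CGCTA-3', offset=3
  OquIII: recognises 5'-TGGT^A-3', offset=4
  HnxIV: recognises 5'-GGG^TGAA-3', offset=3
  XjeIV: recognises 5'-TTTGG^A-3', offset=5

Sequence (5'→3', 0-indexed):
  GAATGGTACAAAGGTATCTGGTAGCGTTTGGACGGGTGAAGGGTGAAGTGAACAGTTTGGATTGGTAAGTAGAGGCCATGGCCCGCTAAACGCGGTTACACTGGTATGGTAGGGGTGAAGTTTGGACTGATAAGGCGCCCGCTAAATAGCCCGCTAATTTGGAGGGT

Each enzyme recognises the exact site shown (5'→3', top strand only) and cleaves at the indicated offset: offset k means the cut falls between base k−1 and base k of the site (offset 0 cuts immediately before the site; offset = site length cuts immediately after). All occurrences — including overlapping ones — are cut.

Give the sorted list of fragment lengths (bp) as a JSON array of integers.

[4,5,5,5,6,7,8,9,10,11,11,11,12,14,15,17,17]

Per-enzyme occurrences:
  ZebVI (CGCGGT, off=4): starts [90] → cuts [94]
  FykV (GCCCGCTA, off=3): starts [80, 136, 148] → cuts [83, 139, 151]
  OquIII (TGGTA, off=4): starts [3, 18, 62, 101, 106] → cuts [7, 22, 66, 105, 110]
  HnxIV (GGGTGAA, off=3): starts [33, 40, 112, 163] → cuts [36, 43, 115, 166]
  XjeIV (TTTGGA, off=5): starts [26, 55, 120, 157] → cuts [31, 60, 125, 162]

Pooled cuts: [7, 22, 31, 36, 43, 60, 66, 83, 94, 105, 110, 115, 125, 139, 151, 162, 166]

Fragment lengths:
  7→22: 15 bp
  22→31: 9 bp
  31→36: 5 bp
  36→43: 7 bp
  43→60: 17 bp
  60→66: 6 bp
  66→83: 17 bp
  83→94: 11 bp
  94→105: 11 bp
  105→110: 5 bp
  110→115: 5 bp
  115→125: 10 bp
  125→139: 14 bp
  139→151: 12 bp
  151→162: 11 bp
  162→166: 4 bp
  166→7 (wrap): 167-166+7 = 8 bp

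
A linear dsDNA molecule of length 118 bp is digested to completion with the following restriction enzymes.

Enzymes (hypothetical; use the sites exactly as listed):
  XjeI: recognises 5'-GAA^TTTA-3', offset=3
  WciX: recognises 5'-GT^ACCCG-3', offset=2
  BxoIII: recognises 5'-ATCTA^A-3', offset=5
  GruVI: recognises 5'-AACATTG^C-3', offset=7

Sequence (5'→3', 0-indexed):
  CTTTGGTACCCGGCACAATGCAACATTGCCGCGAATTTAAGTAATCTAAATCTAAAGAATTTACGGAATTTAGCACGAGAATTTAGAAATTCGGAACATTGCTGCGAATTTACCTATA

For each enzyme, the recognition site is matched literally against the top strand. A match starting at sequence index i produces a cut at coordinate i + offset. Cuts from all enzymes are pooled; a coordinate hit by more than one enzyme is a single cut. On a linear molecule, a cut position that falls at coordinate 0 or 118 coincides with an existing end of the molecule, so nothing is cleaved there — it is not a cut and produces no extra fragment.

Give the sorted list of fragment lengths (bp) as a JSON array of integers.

Site scan:
  XjeI GAATTTA/3: at [32, 56, 65, 78, 105] ⇒ [35, 59, 68, 81, 108]
  WciX GTACCCG/2: at [5] ⇒ [7]
  BxoIII ATCTAA/5: at [43, 49] ⇒ [48, 54]
  GruVI AACATTGC/7: at [21, 94] ⇒ [28, 101]

All cut coordinates (distinct, sorted): [7, 28, 35, 48, 54, 59, 68, 81, 101, 108]

Fragments:
  [0,7): 7 bp
  [7,28): 21 bp
  [28,35): 7 bp
  [35,48): 13 bp
  [48,54): 6 bp
  [54,59): 5 bp
  [59,68): 9 bp
  [68,81): 13 bp
  [81,101): 20 bp
  [101,108): 7 bp
  [108,118): 10 bp

[5,6,7,7,7,9,10,13,13,20,21]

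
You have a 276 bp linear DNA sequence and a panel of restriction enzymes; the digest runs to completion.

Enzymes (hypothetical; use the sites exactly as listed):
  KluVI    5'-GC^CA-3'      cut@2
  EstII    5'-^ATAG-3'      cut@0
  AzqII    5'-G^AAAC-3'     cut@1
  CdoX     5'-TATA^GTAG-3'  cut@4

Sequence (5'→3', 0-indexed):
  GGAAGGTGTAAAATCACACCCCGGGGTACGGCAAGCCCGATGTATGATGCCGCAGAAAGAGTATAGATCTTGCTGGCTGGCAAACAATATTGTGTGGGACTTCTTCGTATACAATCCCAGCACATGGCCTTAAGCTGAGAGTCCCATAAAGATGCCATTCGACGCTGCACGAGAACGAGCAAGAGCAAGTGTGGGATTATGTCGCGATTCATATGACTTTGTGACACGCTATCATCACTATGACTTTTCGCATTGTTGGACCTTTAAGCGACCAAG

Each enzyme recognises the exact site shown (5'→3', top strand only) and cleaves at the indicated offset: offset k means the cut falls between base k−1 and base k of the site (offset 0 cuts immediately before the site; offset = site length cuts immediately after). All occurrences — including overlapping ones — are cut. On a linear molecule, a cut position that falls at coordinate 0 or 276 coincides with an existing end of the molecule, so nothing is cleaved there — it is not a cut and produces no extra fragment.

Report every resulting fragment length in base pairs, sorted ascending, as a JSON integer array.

Per-enzyme occurrences:
  KluVI GCCA/2: at [153] ⇒ [155]
  EstII ATAG/0: at [62] ⇒ [62]
  AzqII (GAAAC, off=1): no sites
  CdoX (TATAGTAG, off=4): no sites

All cut coordinates (distinct, sorted): [62, 155]

Fragments:
  [0,62): 62 bp
  [62,155): 93 bp
  [155,276): 121 bp

[62,93,121]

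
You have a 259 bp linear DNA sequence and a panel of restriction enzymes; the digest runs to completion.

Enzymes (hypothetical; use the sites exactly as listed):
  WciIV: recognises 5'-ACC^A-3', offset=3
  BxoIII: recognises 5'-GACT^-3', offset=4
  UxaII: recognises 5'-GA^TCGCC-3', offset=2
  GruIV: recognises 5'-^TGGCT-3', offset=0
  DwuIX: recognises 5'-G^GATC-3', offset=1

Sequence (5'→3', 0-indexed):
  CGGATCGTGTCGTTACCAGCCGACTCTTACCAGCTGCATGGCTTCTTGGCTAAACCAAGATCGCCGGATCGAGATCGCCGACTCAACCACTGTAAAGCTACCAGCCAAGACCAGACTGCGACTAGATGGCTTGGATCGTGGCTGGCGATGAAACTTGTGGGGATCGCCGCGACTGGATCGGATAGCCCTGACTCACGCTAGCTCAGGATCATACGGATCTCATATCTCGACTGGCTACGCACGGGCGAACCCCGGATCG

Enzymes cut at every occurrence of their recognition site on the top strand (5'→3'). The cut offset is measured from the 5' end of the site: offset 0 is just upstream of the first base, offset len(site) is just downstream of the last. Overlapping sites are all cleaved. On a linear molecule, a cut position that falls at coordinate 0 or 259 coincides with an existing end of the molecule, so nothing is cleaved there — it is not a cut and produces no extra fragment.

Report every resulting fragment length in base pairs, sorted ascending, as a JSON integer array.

[1,1,2,2,3,4,5,5,5,5,6,6,6,7,7,8,8,8,9,9,10,10,11,13,14,15,16,18,22,23]

Per-enzyme occurrences:
  WciIV (ACCA, off=3): starts [14, 28, 53, 85, 99, 109] → cuts [17, 31, 56, 88, 102, 112]
  BxoIII (GACT, off=4): starts [21, 79, 113, 119, 170, 189, 228] → cuts [25, 83, 117, 123, 174, 193, 232]
  UxaII (GATCGCC, off=2): starts [58, 72, 161] → cuts [60, 74, 163]
  GruIV (TGGCT, off=0): starts [38, 46, 126, 138, 231] → cuts [38, 46, 126, 138, 231]
  DwuIX (GGATC, off=1): starts [1, 65, 132, 160, 174, 205, 214, 253] → cuts [2, 66, 133, 161, 175, 206, 215, 254]

Pooled cuts: [2, 17, 25, 31, 38, 46, 56, 60, 66, 74, 83, 88, 102, 112, 117, 123, 126, 133, 138, 161, 163, 174, 175, 193, 206, 215, 231, 232, 254]

Fragment lengths:
  [0,2): 2 bp
  [2,17): 15 bp
  [17,25): 8 bp
  [25,31): 6 bp
  [31,38): 7 bp
  [38,46): 8 bp
  [46,56): 10 bp
  [56,60): 4 bp
  [60,66): 6 bp
  [66,74): 8 bp
  [74,83): 9 bp
  [83,88): 5 bp
  [88,102): 14 bp
  [102,112): 10 bp
  [112,117): 5 bp
  [117,123): 6 bp
  [123,126): 3 bp
  [126,133): 7 bp
  [133,138): 5 bp
  [138,161): 23 bp
  [161,163): 2 bp
  [163,174): 11 bp
  [174,175): 1 bp
  [175,193): 18 bp
  [193,206): 13 bp
  [206,215): 9 bp
  [215,231): 16 bp
  [231,232): 1 bp
  [232,254): 22 bp
  [254,259): 5 bp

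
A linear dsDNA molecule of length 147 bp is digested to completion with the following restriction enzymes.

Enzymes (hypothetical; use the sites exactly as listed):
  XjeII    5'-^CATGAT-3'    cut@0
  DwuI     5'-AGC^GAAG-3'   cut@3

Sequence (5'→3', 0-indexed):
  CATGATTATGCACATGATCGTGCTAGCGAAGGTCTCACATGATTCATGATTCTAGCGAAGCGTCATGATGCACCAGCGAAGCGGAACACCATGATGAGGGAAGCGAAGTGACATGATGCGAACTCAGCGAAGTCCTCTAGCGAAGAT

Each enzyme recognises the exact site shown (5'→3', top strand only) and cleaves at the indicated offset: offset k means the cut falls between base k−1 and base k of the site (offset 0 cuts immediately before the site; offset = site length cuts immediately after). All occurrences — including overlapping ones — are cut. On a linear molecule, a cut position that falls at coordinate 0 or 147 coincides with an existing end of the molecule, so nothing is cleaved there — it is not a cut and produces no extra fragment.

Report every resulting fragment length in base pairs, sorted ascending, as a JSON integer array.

Scan for sites:
  XjeII CATGAT/0: at [0, 12, 37, 44, 63, 89, 111] ⇒ [12, 37, 44, 63, 89, 111] (position 0 is a terminus of the linear molecule — no cut)
  DwuI AGCGAAG/3: at [24, 53, 74, 101, 125, 138] ⇒ [27, 56, 77, 104, 128, 141]

Pooled cuts: [12, 27, 37, 44, 56, 63, 77, 89, 104, 111, 128, 141]

Fragments:
  [0,12): 12 bp
  [12,27): 15 bp
  [27,37): 10 bp
  [37,44): 7 bp
  [44,56): 12 bp
  [56,63): 7 bp
  [63,77): 14 bp
  [77,89): 12 bp
  [89,104): 15 bp
  [104,111): 7 bp
  [111,128): 17 bp
  [128,141): 13 bp
  [141,147): 6 bp

[6,7,7,7,10,12,12,12,13,14,15,15,17]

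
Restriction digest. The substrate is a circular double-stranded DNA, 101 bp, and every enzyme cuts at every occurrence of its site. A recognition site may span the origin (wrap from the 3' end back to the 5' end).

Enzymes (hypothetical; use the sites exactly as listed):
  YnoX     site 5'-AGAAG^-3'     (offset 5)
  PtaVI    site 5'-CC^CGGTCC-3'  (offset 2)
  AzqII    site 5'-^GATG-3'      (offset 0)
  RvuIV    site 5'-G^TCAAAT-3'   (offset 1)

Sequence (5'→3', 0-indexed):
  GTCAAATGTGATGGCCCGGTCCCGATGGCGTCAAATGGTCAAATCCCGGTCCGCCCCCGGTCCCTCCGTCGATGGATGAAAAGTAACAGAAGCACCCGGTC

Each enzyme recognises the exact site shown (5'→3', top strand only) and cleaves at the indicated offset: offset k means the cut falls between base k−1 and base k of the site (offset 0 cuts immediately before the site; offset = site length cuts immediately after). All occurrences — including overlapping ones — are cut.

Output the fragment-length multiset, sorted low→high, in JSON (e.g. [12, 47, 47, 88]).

[4,7,7,7,8,8,8,10,11,13,18]

Site scan:
  YnoX AGAAG/5: at [87] ⇒ [92]
  PtaVI CCCGGTCC/2: at [14, 44, 55] ⇒ [16, 46, 57]
  AzqII GATG/0: at [9, 23, 70, 74] ⇒ [9, 23, 70, 74]
  RvuIV GTCAAAT/1: at [0, 29, 37] ⇒ [1, 30, 38]

All cut coordinates (distinct, sorted): [1, 9, 16, 23, 30, 38, 46, 57, 70, 74, 92]

Fragment lengths:
  1→9: 8 bp
  9→16: 7 bp
  16→23: 7 bp
  23→30: 7 bp
  30→38: 8 bp
  38→46: 8 bp
  46→57: 11 bp
  57→70: 13 bp
  70→74: 4 bp
  74→92: 18 bp
  92→1 (wrap): 101-92+1 = 10 bp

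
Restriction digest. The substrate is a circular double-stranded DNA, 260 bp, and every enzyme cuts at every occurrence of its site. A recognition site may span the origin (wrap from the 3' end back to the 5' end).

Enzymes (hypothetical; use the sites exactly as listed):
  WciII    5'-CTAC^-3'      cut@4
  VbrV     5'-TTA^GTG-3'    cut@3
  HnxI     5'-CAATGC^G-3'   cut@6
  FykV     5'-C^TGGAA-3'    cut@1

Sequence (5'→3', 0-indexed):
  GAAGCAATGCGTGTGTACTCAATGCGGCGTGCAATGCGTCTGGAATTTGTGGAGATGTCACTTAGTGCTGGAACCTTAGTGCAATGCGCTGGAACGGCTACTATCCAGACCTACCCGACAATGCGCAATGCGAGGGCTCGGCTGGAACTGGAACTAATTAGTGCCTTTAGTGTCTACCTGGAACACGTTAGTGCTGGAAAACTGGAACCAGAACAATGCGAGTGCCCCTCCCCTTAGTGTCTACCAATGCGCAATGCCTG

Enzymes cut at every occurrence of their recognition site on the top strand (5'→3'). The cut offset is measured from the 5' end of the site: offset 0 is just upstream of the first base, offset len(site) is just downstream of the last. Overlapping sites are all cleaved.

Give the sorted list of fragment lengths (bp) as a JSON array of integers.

Scan for sites:
  WciII CTAC/4: at [97, 110, 173, 240] ⇒ [101, 114, 177, 244]
  VbrV TTAGTG/3: at [61, 75, 157, 166, 187, 233] ⇒ [64, 78, 160, 169, 190, 236]
  HnxI CAATGCG/6: at [4, 19, 31, 81, 118, 125, 213, 244] ⇒ [10, 25, 37, 87, 124, 131, 219, 250]
  FykV CTGGAA/1: at [39, 67, 88, 141, 147, 177, 193, 201, 257] ⇒ [40, 68, 89, 142, 148, 178, 194, 202, 258]

All cut coordinates (distinct, sorted): [10, 25, 37, 40, 64, 68, 78, 87, 89, 101, 114, 124, 131, 142, 148, 160, 169, 177, 178, 190, 194, 202, 219, 236, 244, 250, 258]

Fragments:
  10→25: 15 bp
  25→37: 12 bp
  37→40: 3 bp
  40→64: 24 bp
  64→68: 4 bp
  68→78: 10 bp
  78→87: 9 bp
  87→89: 2 bp
  89→101: 12 bp
  101→114: 13 bp
  114→124: 10 bp
  124→131: 7 bp
  131→142: 11 bp
  142→148: 6 bp
  148→160: 12 bp
  160→169: 9 bp
  169→177: 8 bp
  177→178: 1 bp
  178→190: 12 bp
  190→194: 4 bp
  194→202: 8 bp
  202→219: 17 bp
  219→236: 17 bp
  236→244: 8 bp
  244→250: 6 bp
  250→258: 8 bp
  258→10 (wrap): 260-258+10 = 12 bp

[1,2,3,4,4,6,6,7,8,8,8,8,9,9,10,10,11,12,12,12,12,12,13,15,17,17,24]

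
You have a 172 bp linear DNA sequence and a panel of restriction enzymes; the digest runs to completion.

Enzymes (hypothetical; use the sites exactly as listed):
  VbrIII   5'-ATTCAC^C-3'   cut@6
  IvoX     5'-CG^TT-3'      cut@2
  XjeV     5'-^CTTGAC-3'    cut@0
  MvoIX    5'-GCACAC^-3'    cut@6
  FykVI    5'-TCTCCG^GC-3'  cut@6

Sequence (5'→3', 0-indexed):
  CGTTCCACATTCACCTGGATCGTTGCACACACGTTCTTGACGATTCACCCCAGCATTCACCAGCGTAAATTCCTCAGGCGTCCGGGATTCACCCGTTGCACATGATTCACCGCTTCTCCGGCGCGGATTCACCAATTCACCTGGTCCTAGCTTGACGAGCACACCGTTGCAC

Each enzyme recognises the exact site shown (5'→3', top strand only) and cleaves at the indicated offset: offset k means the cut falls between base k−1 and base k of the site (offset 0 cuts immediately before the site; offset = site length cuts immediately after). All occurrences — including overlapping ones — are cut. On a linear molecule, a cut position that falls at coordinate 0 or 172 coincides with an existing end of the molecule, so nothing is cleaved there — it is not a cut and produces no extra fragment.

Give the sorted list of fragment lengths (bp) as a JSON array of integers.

Scan for sites:
  VbrIII ATTCACC/6: at [8, 42, 54, 86, 104, 126, 134] ⇒ [14, 48, 60, 92, 110, 132, 140]
  IvoX CGTT/2: at [0, 20, 31, 93, 164] ⇒ [2, 22, 33, 95, 166]
  XjeV CTTGAC/0: at [35, 150] ⇒ [35, 150]
  MvoIX GCACAC/6: at [24, 158] ⇒ [30, 164]
  FykVI TCTCCGGC/6: at [114] ⇒ [120]

Pooled cuts: [2, 14, 22, 30, 33, 35, 48, 60, 92, 95, 110, 120, 132, 140, 150, 164, 166]

Fragments:
  [0,2): 2 bp
  [2,14): 12 bp
  [14,22): 8 bp
  [22,30): 8 bp
  [30,33): 3 bp
  [33,35): 2 bp
  [35,48): 13 bp
  [48,60): 12 bp
  [60,92): 32 bp
  [92,95): 3 bp
  [95,110): 15 bp
  [110,120): 10 bp
  [120,132): 12 bp
  [132,140): 8 bp
  [140,150): 10 bp
  [150,164): 14 bp
  [164,166): 2 bp
  [166,172): 6 bp

[2,2,2,3,3,6,8,8,8,10,10,12,12,12,13,14,15,32]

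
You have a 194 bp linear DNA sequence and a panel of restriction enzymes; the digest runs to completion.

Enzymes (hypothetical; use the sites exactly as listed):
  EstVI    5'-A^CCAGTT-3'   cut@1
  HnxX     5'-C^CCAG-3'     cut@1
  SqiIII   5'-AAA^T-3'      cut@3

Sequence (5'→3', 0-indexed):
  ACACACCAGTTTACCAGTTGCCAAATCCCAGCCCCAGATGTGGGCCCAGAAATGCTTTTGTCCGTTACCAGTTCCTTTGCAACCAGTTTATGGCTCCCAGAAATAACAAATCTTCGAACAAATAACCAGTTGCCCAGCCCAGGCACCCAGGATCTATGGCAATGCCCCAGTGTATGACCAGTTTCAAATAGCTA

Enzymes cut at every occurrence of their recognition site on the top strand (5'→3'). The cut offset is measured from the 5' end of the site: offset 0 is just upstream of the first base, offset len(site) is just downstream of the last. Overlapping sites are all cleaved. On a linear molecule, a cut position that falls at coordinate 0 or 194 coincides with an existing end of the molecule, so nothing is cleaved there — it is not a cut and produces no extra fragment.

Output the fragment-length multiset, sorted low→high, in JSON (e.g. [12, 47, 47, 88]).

[2,3,5,5,6,6,7,7,7,8,8,8,11,11,12,12,12,14,15,15,20]

Per-enzyme occurrences:
  EstVI (ACCAGTT, off=1): starts [4, 12, 66, 81, 124, 176] → cuts [5, 13, 67, 82, 125, 177]
  HnxX (CCCAG, off=1): starts [26, 32, 44, 95, 132, 137, 145, 165] → cuts [27, 33, 45, 96, 133, 138, 146, 166]
  SqiIII (AAAT, off=3): starts [22, 49, 100, 107, 119, 185] → cuts [25, 52, 103, 110, 122, 188]

Pooled cuts: [5, 13, 25, 27, 33, 45, 52, 67, 82, 96, 103, 110, 122, 125, 133, 138, 146, 166, 177, 188]

Fragments:
  [0,5): 5 bp
  [5,13): 8 bp
  [13,25): 12 bp
  [25,27): 2 bp
  [27,33): 6 bp
  [33,45): 12 bp
  [45,52): 7 bp
  [52,67): 15 bp
  [67,82): 15 bp
  [82,96): 14 bp
  [96,103): 7 bp
  [103,110): 7 bp
  [110,122): 12 bp
  [122,125): 3 bp
  [125,133): 8 bp
  [133,138): 5 bp
  [138,146): 8 bp
  [146,166): 20 bp
  [166,177): 11 bp
  [177,188): 11 bp
  [188,194): 6 bp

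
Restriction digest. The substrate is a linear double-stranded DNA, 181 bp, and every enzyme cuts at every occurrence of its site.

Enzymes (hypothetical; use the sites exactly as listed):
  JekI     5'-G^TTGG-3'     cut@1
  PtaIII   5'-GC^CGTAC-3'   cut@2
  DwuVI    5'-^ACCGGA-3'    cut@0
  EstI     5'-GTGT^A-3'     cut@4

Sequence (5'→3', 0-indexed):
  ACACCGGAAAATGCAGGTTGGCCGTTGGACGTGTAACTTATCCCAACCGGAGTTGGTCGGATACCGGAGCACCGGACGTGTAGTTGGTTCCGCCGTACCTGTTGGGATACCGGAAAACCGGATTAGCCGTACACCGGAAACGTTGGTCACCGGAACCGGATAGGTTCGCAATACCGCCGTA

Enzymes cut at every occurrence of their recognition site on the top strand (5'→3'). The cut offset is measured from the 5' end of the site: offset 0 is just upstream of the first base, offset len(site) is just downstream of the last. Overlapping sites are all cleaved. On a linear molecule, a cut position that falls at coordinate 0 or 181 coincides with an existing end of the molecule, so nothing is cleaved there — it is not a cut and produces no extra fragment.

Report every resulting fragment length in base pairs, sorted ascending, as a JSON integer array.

[2,2,5,6,6,7,7,7,8,8,8,10,10,10,10,11,11,11,15,27]

Site scan:
  JekI (GTTGG, off=1): starts [16, 23, 51, 82, 100, 141] → cuts [17, 24, 52, 83, 101, 142]
  PtaIII (GCCGTAC, off=2): starts [91, 125] → cuts [93, 127]
  DwuVI (ACCGGA, off=0): starts [2, 45, 62, 70, 108, 116, 132, 148, 154] → cuts [2, 45, 62, 70, 108, 116, 132, 148, 154]
  EstI (GTGTA, off=4): starts [30, 77] → cuts [34, 81]

All cut coordinates (distinct, sorted): [2, 17, 24, 34, 45, 52, 62, 70, 81, 83, 93, 101, 108, 116, 127, 132, 142, 148, 154]

Fragment lengths:
  [0,2): 2 bp
  [2,17): 15 bp
  [17,24): 7 bp
  [24,34): 10 bp
  [34,45): 11 bp
  [45,52): 7 bp
  [52,62): 10 bp
  [62,70): 8 bp
  [70,81): 11 bp
  [81,83): 2 bp
  [83,93): 10 bp
  [93,101): 8 bp
  [101,108): 7 bp
  [108,116): 8 bp
  [116,127): 11 bp
  [127,132): 5 bp
  [132,142): 10 bp
  [142,148): 6 bp
  [148,154): 6 bp
  [154,181): 27 bp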